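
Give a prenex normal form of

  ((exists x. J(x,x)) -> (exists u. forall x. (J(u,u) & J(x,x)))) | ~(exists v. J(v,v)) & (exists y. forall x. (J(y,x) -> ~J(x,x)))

First replace A → B with ¬A ∨ B.
  ~(exists x. J(x,x)) | (exists u. forall x. (J(u,u) & J(x,x))) | ~(exists v. J(v,v)) & (exists y. forall x. (~J(y,x) | ~J(x,x)))
Move each ¬ inward, flipping quantifiers it crosses:
  (forall x. ~J(x,x)) | (exists u. forall x. (J(u,u) & J(x,x))) | (forall v. ~J(v,v)) & (exists y. forall x. (~J(y,x) | ~J(x,x)))
Standardize variables apart so no two quantifiers bind the same name: x↦v1, x↦t.
  (forall x. ~J(x,x)) | (exists u. forall v1. (J(u,u) & J(v1,v1))) | (forall v. ~J(v,v)) & (exists y. forall t. (~J(y,t) | ~J(t,t)))
Pull the quantifiers to the front (each side's bound variable is not free in the other side):
  forall x. exists u. forall v1. forall v. exists y. forall t. (~J(x,x) | J(u,u) & J(v1,v1) | ~J(v,v) & (~J(y,t) | ~J(t,t)))

forall x. exists u. forall v1. forall v. exists y. forall t. (~J(x,x) | J(u,u) & J(v1,v1) | ~J(v,v) & (~J(y,t) | ~J(t,t)))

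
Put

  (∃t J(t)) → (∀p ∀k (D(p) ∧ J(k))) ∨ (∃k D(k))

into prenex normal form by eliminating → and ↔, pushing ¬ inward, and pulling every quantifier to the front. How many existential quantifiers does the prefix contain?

1

First replace A → B with ¬A ∨ B.
  ¬(∃t J(t)) ∨ (∀p ∀k (D(p) ∧ J(k))) ∨ (∃k D(k))
Drive negations inward (¬∀x A ≡ ∃x ¬A, ¬∃x A ≡ ∀x ¬A, De Morgan for ∧/∨):
  (∀t ¬J(t)) ∨ (∀p ∀k (D(p) ∧ J(k))) ∨ (∃k D(k))
Standardize variables apart so no two quantifiers bind the same name: k↦y1.
  (∀t ¬J(t)) ∨ (∀p ∀k (D(p) ∧ J(k))) ∨ (∃y1 D(y1))
Extract every quantifier outward, since the variables are now distinct and don't occur free across branches:
  ∀t ∀p ∀k ∃y1 (¬J(t) ∨ D(p) ∧ J(k) ∨ D(y1))
The prefix is ∀t ∀p ∀k ∃y1: 3 universal, 1 existential.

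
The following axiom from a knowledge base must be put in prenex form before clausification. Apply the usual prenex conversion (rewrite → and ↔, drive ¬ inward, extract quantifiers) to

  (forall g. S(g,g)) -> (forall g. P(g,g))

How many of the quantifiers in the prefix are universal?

Eliminate → and ↔ using ¬ and ∨.
  ~(forall g. S(g,g)) | (forall g. P(g,g))
Push ¬ through the quantifiers and connectives to reach negation normal form:
  (exists g. ~S(g,g)) | (forall g. P(g,g))
Standardize variables apart so no two quantifiers bind the same name: g↦w.
  (exists g. ~S(g,g)) | (forall w. P(w,w))
Extract every quantifier outward, since the variables are now distinct and don't occur free across branches:
  exists g. forall w. (~S(g,g) | P(w,w))
The prefix is exists g forall w: 1 universal, 1 existential.

1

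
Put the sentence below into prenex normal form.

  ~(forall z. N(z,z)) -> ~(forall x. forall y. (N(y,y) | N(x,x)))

forall z. exists x. exists y. (N(z,z) | ~N(y,y) & ~N(x,x))

First replace A → B with ¬A ∨ B.
  ~~(forall z. N(z,z)) | ~(forall x. forall y. (N(y,y) | N(x,x)))
Push ¬ through the quantifiers and connectives to reach negation normal form:
  (forall z. N(z,z)) | (exists x. exists y. (~N(y,y) & ~N(x,x)))
Pull the quantifiers to the front (each side's bound variable is not free in the other side):
  forall z. exists x. exists y. (N(z,z) | ~N(y,y) & ~N(x,x))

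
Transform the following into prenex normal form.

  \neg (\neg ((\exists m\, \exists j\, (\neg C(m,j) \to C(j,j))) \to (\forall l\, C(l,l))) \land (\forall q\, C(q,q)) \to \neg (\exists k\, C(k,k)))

First replace A → B with ¬A ∨ B.
  \neg (\neg (\neg (\neg (\exists m\, \exists j\, (\neg \neg C(m,j) \lor C(j,j))) \lor (\forall l\, C(l,l))) \land (\forall q\, C(q,q))) \lor \neg (\exists k\, C(k,k)))
Move each ¬ inward, flipping quantifiers it crosses:
  (\exists m\, \exists j\, (C(m,j) \lor C(j,j))) \land (\exists l\, \neg C(l,l)) \land (\forall q\, C(q,q)) \land (\exists k\, C(k,k))
Pull the quantifiers to the front (each side's bound variable is not free in the other side):
  \exists m\, \exists j\, \exists l\, \forall q\, \exists k\, ((C(m,j) \lor C(j,j)) \land \neg C(l,l) \land C(q,q) \land C(k,k))

\exists m\, \exists j\, \exists l\, \forall q\, \exists k\, ((C(m,j) \lor C(j,j)) \land \neg C(l,l) \land C(q,q) \land C(k,k))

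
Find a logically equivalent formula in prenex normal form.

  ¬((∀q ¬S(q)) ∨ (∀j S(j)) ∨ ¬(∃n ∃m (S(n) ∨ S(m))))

Move each ¬ inward, flipping quantifiers it crosses:
  (∃q S(q)) ∧ (∃j ¬S(j)) ∧ (∃n ∃m (S(n) ∨ S(m)))
Extract every quantifier outward, since the variables are now distinct and don't occur free across branches:
  ∃q ∃j ∃n ∃m (S(q) ∧ ¬S(j) ∧ (S(n) ∨ S(m)))

∃q ∃j ∃n ∃m (S(q) ∧ ¬S(j) ∧ (S(n) ∨ S(m)))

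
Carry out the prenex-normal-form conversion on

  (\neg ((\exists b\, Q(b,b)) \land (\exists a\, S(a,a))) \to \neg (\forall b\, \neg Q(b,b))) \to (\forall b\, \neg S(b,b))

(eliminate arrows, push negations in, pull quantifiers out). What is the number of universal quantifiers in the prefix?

4

Rewrite implications/biconditionals: A → B as ¬A ∨ B.
  \neg (\neg \neg ((\exists b\, Q(b,b)) \land (\exists a\, S(a,a))) \lor \neg (\forall b\, \neg Q(b,b))) \lor (\forall b\, \neg S(b,b))
Push ¬ through the quantifiers and connectives to reach negation normal form:
  ((\forall b\, \neg Q(b,b)) \lor (\forall a\, \neg S(a,a))) \land (\forall b\, \neg Q(b,b)) \lor (\forall b\, \neg S(b,b))
Standardize variables apart so no two quantifiers bind the same name: b↦u1, b↦q.
  ((\forall b\, \neg Q(b,b)) \lor (\forall a\, \neg S(a,a))) \land (\forall u1\, \neg Q(u1,u1)) \lor (\forall q\, \neg S(q,q))
Finally move all quantifiers to the prefix:
  \forall b\, \forall a\, \forall u1\, \forall q\, ((\neg Q(b,b) \lor \neg S(a,a)) \land \neg Q(u1,u1) \lor \neg S(q,q))
The prefix is \forall b \forall a \forall u1 \forall q: 4 universal, 0 existential.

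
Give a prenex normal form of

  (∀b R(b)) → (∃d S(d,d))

∃b ∃d (¬R(b) ∨ S(d,d))

Rewrite implications/biconditionals: A → B as ¬A ∨ B.
  ¬(∀b R(b)) ∨ (∃d S(d,d))
Drive negations inward (¬∀x A ≡ ∃x ¬A, ¬∃x A ≡ ∀x ¬A, De Morgan for ∧/∨):
  (∃b ¬R(b)) ∨ (∃d S(d,d))
All bound variables are already distinct, so no renaming is needed.
Pull the quantifiers to the front (each side's bound variable is not free in the other side):
  ∃b ∃d (¬R(b) ∨ S(d,d))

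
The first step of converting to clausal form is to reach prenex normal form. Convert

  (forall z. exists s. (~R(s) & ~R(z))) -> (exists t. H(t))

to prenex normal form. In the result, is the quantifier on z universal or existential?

Rewrite implications/biconditionals: A → B as ¬A ∨ B.
  ~(forall z. exists s. (~R(s) & ~R(z))) | (exists t. H(t))
Move each ¬ inward, flipping quantifiers it crosses:
  (exists z. forall s. (R(s) | R(z))) | (exists t. H(t))
All bound variables are already distinct, so no renaming is needed.
Extract every quantifier outward, since the variables are now distinct and don't occur free across branches:
  exists z. forall s. exists t. (R(s) | R(z) | H(t))
The quantifier forall z sits under an odd number of negations (counting the antecedent side of each →), so it flips to exists z.

existential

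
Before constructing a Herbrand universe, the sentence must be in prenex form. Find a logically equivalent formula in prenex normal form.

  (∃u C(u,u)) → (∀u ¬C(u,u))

∀u ∀z (¬C(u,u) ∨ ¬C(z,z))

First replace A → B with ¬A ∨ B.
  ¬(∃u C(u,u)) ∨ (∀u ¬C(u,u))
Drive negations inward (¬∀x A ≡ ∃x ¬A, ¬∃x A ≡ ∀x ¬A, De Morgan for ∧/∨):
  (∀u ¬C(u,u)) ∨ (∀u ¬C(u,u))
Standardize variables apart so no two quantifiers bind the same name: u↦z.
  (∀u ¬C(u,u)) ∨ (∀z ¬C(z,z))
Extract every quantifier outward, since the variables are now distinct and don't occur free across branches:
  ∀u ∀z (¬C(u,u) ∨ ¬C(z,z))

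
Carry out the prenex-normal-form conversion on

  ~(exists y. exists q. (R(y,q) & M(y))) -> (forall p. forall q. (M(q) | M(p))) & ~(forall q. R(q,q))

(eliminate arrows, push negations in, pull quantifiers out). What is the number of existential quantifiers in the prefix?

3

Rewrite implications/biconditionals: A → B as ¬A ∨ B.
  ~~(exists y. exists q. (R(y,q) & M(y))) | (forall p. forall q. (M(q) | M(p))) & ~(forall q. R(q,q))
Move each ¬ inward, flipping quantifiers it crosses:
  (exists y. exists q. (R(y,q) & M(y))) | (forall p. forall q. (M(q) | M(p))) & (exists q. ~R(q,q))
Standardize variables apart so no two quantifiers bind the same name: q↦s, q↦r.
  (exists y. exists q. (R(y,q) & M(y))) | (forall p. forall s. (M(s) | M(p))) & (exists r. ~R(r,r))
Extract every quantifier outward, since the variables are now distinct and don't occur free across branches:
  exists y. exists q. forall p. forall s. exists r. (R(y,q) & M(y) | (M(s) | M(p)) & ~R(r,r))
The prefix is exists y exists q forall p forall s exists r: 2 universal, 3 existential.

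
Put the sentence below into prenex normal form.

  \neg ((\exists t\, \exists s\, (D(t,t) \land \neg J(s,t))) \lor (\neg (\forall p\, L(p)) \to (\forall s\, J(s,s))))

\forall t\, \forall s\, \exists p\, \exists q\, ((\neg D(t,t) \lor J(s,t)) \land \neg L(p) \land \neg J(q,q))

First replace A → B with ¬A ∨ B.
  \neg ((\exists t\, \exists s\, (D(t,t) \land \neg J(s,t))) \lor \neg \neg (\forall p\, L(p)) \lor (\forall s\, J(s,s)))
Drive negations inward (¬∀x A ≡ ∃x ¬A, ¬∃x A ≡ ∀x ¬A, De Morgan for ∧/∨):
  (\forall t\, \forall s\, (\neg D(t,t) \lor J(s,t))) \land (\exists p\, \neg L(p)) \land (\exists s\, \neg J(s,s))
Give each quantifier a distinct variable: s↦q.
  (\forall t\, \forall s\, (\neg D(t,t) \lor J(s,t))) \land (\exists p\, \neg L(p)) \land (\exists q\, \neg J(q,q))
Pull the quantifiers to the front (each side's bound variable is not free in the other side):
  \forall t\, \forall s\, \exists p\, \exists q\, ((\neg D(t,t) \lor J(s,t)) \land \neg L(p) \land \neg J(q,q))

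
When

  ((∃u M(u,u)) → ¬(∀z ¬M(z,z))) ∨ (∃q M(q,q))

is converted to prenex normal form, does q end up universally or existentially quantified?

existential

Eliminate → and ↔ using ¬ and ∨.
  ¬(∃u M(u,u)) ∨ ¬(∀z ¬M(z,z)) ∨ (∃q M(q,q))
Push ¬ through the quantifiers and connectives to reach negation normal form:
  (∀u ¬M(u,u)) ∨ (∃z M(z,z)) ∨ (∃q M(q,q))
All bound variables are already distinct, so no renaming is needed.
Finally move all quantifiers to the prefix:
  ∀u ∃z ∃q (¬M(u,u) ∨ M(z,z) ∨ M(q,q))
The quantifier ∃q sits under an even number of negations (counting the antecedent side of each →), so it remains existential.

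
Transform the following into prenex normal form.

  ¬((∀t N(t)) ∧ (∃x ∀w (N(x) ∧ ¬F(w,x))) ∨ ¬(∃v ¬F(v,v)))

Move each ¬ inward, flipping quantifiers it crosses:
  ((∃t ¬N(t)) ∨ (∀x ∃w (¬N(x) ∨ F(w,x)))) ∧ (∃v ¬F(v,v))
All bound variables are already distinct, so no renaming is needed.
Extract every quantifier outward, since the variables are now distinct and don't occur free across branches:
  ∃t ∀x ∃w ∃v ((¬N(t) ∨ ¬N(x) ∨ F(w,x)) ∧ ¬F(v,v))

∃t ∀x ∃w ∃v ((¬N(t) ∨ ¬N(x) ∨ F(w,x)) ∧ ¬F(v,v))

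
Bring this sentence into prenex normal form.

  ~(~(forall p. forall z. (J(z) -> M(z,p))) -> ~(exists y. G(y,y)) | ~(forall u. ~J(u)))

First replace A → B with ¬A ∨ B.
  ~(~~(forall p. forall z. (~J(z) | M(z,p))) | ~(exists y. G(y,y)) | ~(forall u. ~J(u)))
Drive negations inward (¬∀x A ≡ ∃x ¬A, ¬∃x A ≡ ∀x ¬A, De Morgan for ∧/∨):
  (exists p. exists z. (J(z) & ~M(z,p))) & (exists y. G(y,y)) & (forall u. ~J(u))
All bound variables are already distinct, so no renaming is needed.
Finally move all quantifiers to the prefix:
  exists p. exists z. exists y. forall u. (J(z) & ~M(z,p) & G(y,y) & ~J(u))

exists p. exists z. exists y. forall u. (J(z) & ~M(z,p) & G(y,y) & ~J(u))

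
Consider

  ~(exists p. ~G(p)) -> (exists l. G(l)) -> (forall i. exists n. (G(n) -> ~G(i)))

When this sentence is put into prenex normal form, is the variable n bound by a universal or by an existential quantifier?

First replace A → B with ¬A ∨ B.
  ~~(exists p. ~G(p)) | ~(exists l. G(l)) | (forall i. exists n. (~G(n) | ~G(i)))
Push ¬ through the quantifiers and connectives to reach negation normal form:
  (exists p. ~G(p)) | (forall l. ~G(l)) | (forall i. exists n. (~G(n) | ~G(i)))
All bound variables are already distinct, so no renaming is needed.
Extract every quantifier outward, since the variables are now distinct and don't occur free across branches:
  exists p. forall l. forall i. exists n. (~G(p) | ~G(l) | ~G(n) | ~G(i))
The quantifier exists n sits under an even number of negations (counting the antecedent side of each →), so it remains existential.

existential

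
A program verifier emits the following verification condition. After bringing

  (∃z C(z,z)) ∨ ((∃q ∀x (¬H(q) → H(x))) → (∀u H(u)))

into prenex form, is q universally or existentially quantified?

First replace A → B with ¬A ∨ B.
  (∃z C(z,z)) ∨ ¬(∃q ∀x (¬¬H(q) ∨ H(x))) ∨ (∀u H(u))
Drive negations inward (¬∀x A ≡ ∃x ¬A, ¬∃x A ≡ ∀x ¬A, De Morgan for ∧/∨):
  (∃z C(z,z)) ∨ (∀q ∃x (¬H(q) ∧ ¬H(x))) ∨ (∀u H(u))
Extract every quantifier outward, since the variables are now distinct and don't occur free across branches:
  ∃z ∀q ∃x ∀u (C(z,z) ∨ ¬H(q) ∧ ¬H(x) ∨ H(u))
The quantifier ∃q sits under an odd number of negations (counting the antecedent side of each →), so it flips to ∀q.

universal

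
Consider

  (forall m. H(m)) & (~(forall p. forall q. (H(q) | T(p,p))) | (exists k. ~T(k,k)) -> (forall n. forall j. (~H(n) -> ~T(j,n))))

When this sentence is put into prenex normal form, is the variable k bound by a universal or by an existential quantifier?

First replace A → B with ¬A ∨ B.
  (forall m. H(m)) & (~(~(forall p. forall q. (H(q) | T(p,p))) | (exists k. ~T(k,k))) | (forall n. forall j. (~~H(n) | ~T(j,n))))
Push ¬ through the quantifiers and connectives to reach negation normal form:
  (forall m. H(m)) & ((forall p. forall q. (H(q) | T(p,p))) & (forall k. T(k,k)) | (forall n. forall j. (H(n) | ~T(j,n))))
All bound variables are already distinct, so no renaming is needed.
Finally move all quantifiers to the prefix:
  forall m. forall p. forall q. forall k. forall n. forall j. (H(m) & ((H(q) | T(p,p)) & T(k,k) | H(n) | ~T(j,n)))
The quantifier exists k sits under an odd number of negations (counting the antecedent side of each →), so it flips to forall k.

universal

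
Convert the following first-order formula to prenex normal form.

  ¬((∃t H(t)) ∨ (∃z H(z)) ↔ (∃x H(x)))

Rewrite implications/biconditionals: A → B as ¬A ∨ B; A ↔ B as (¬A ∨ B) ∧ (¬B ∨ A).
  ¬((¬((∃t H(t)) ∨ (∃z H(z))) ∨ (∃x H(x))) ∧ (¬(∃x H(x)) ∨ (∃t H(t)) ∨ (∃z H(z))))
Push ¬ through the quantifiers and connectives to reach negation normal form:
  ((∃t H(t)) ∨ (∃z H(z))) ∧ (∀x ¬H(x)) ∨ (∃x H(x)) ∧ (∀t ¬H(t)) ∧ (∀z ¬H(z))
Rename bound variables to avoid capture: x↦c, t↦v, z↦z1.
  ((∃t H(t)) ∨ (∃z H(z))) ∧ (∀x ¬H(x)) ∨ (∃c H(c)) ∧ (∀v ¬H(v)) ∧ (∀z1 ¬H(z1))
Extract every quantifier outward, since the variables are now distinct and don't occur free across branches:
  ∃t ∃z ∀x ∃c ∀v ∀z1 ((H(t) ∨ H(z)) ∧ ¬H(x) ∨ H(c) ∧ ¬H(v) ∧ ¬H(z1))

∃t ∃z ∀x ∃c ∀v ∀z1 ((H(t) ∨ H(z)) ∧ ¬H(x) ∨ H(c) ∧ ¬H(v) ∧ ¬H(z1))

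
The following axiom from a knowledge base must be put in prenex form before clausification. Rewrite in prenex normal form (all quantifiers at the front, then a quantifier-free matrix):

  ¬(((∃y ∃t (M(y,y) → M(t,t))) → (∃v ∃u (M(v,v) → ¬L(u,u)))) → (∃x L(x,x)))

First replace A → B with ¬A ∨ B.
  ¬(¬(¬(∃y ∃t (¬M(y,y) ∨ M(t,t))) ∨ (∃v ∃u (¬M(v,v) ∨ ¬L(u,u)))) ∨ (∃x L(x,x)))
Push ¬ through the quantifiers and connectives to reach negation normal form:
  ((∀y ∀t (M(y,y) ∧ ¬M(t,t))) ∨ (∃v ∃u (¬M(v,v) ∨ ¬L(u,u)))) ∧ (∀x ¬L(x,x))
Extract every quantifier outward, since the variables are now distinct and don't occur free across branches:
  ∀y ∀t ∃v ∃u ∀x ((M(y,y) ∧ ¬M(t,t) ∨ ¬M(v,v) ∨ ¬L(u,u)) ∧ ¬L(x,x))

∀y ∀t ∃v ∃u ∀x ((M(y,y) ∧ ¬M(t,t) ∨ ¬M(v,v) ∨ ¬L(u,u)) ∧ ¬L(x,x))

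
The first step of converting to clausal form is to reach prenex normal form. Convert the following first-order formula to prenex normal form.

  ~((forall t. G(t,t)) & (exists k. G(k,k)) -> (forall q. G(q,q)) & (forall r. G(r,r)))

forall t. exists k. exists q. exists r. (G(t,t) & G(k,k) & (~G(q,q) | ~G(r,r)))

Rewrite implications/biconditionals: A → B as ¬A ∨ B.
  ~(~((forall t. G(t,t)) & (exists k. G(k,k))) | (forall q. G(q,q)) & (forall r. G(r,r)))
Drive negations inward (¬∀x A ≡ ∃x ¬A, ¬∃x A ≡ ∀x ¬A, De Morgan for ∧/∨):
  (forall t. G(t,t)) & (exists k. G(k,k)) & ((exists q. ~G(q,q)) | (exists r. ~G(r,r)))
All bound variables are already distinct, so no renaming is needed.
Pull the quantifiers to the front (each side's bound variable is not free in the other side):
  forall t. exists k. exists q. exists r. (G(t,t) & G(k,k) & (~G(q,q) | ~G(r,r)))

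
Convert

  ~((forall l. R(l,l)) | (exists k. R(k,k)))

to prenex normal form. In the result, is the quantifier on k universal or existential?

Drive negations inward (¬∀x A ≡ ∃x ¬A, ¬∃x A ≡ ∀x ¬A, De Morgan for ∧/∨):
  (exists l. ~R(l,l)) & (forall k. ~R(k,k))
All bound variables are already distinct, so no renaming is needed.
Finally move all quantifiers to the prefix:
  exists l. forall k. (~R(l,l) & ~R(k,k))
The quantifier exists k sits under an odd number of negations, so it flips to forall k.

universal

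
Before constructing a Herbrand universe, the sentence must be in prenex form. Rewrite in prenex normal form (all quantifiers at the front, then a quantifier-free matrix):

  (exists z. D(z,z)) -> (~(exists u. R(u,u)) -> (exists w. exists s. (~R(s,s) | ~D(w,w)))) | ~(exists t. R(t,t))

forall z. exists u. exists w. exists s. forall t. (~D(z,z) | R(u,u) | ~R(s,s) | ~D(w,w) | ~R(t,t))

First replace A → B with ¬A ∨ B.
  ~(exists z. D(z,z)) | ~~(exists u. R(u,u)) | (exists w. exists s. (~R(s,s) | ~D(w,w))) | ~(exists t. R(t,t))
Drive negations inward (¬∀x A ≡ ∃x ¬A, ¬∃x A ≡ ∀x ¬A, De Morgan for ∧/∨):
  (forall z. ~D(z,z)) | (exists u. R(u,u)) | (exists w. exists s. (~R(s,s) | ~D(w,w))) | (forall t. ~R(t,t))
Pull the quantifiers to the front (each side's bound variable is not free in the other side):
  forall z. exists u. exists w. exists s. forall t. (~D(z,z) | R(u,u) | ~R(s,s) | ~D(w,w) | ~R(t,t))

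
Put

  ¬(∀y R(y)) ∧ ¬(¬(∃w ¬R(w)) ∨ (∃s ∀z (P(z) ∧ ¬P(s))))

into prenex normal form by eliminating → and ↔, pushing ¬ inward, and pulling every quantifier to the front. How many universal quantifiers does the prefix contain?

1

Drive negations inward (¬∀x A ≡ ∃x ¬A, ¬∃x A ≡ ∀x ¬A, De Morgan for ∧/∨):
  (∃y ¬R(y)) ∧ (∃w ¬R(w)) ∧ (∀s ∃z (¬P(z) ∨ P(s)))
All bound variables are already distinct, so no renaming is needed.
Pull the quantifiers to the front (each side's bound variable is not free in the other side):
  ∃y ∃w ∀s ∃z (¬R(y) ∧ ¬R(w) ∧ (¬P(z) ∨ P(s)))
The prefix is ∃y ∃w ∀s ∃z: 1 universal, 3 existential.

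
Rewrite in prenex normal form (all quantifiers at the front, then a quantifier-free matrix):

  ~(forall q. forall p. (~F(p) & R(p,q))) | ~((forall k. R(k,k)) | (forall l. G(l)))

exists q. exists p. exists k. exists l. (F(p) | ~R(p,q) | ~R(k,k) & ~G(l))

Move each ¬ inward, flipping quantifiers it crosses:
  (exists q. exists p. (F(p) | ~R(p,q))) | (exists k. ~R(k,k)) & (exists l. ~G(l))
All bound variables are already distinct, so no renaming is needed.
Pull the quantifiers to the front (each side's bound variable is not free in the other side):
  exists q. exists p. exists k. exists l. (F(p) | ~R(p,q) | ~R(k,k) & ~G(l))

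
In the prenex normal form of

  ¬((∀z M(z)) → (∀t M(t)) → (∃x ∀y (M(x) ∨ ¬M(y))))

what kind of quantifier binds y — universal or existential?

Eliminate → and ↔ using ¬ and ∨.
  ¬(¬(∀z M(z)) ∨ ¬(∀t M(t)) ∨ (∃x ∀y (M(x) ∨ ¬M(y))))
Push ¬ through the quantifiers and connectives to reach negation normal form:
  (∀z M(z)) ∧ (∀t M(t)) ∧ (∀x ∃y (¬M(x) ∧ M(y)))
Finally move all quantifiers to the prefix:
  ∀z ∀t ∀x ∃y (M(z) ∧ M(t) ∧ ¬M(x) ∧ M(y))
The quantifier ∀y sits under an odd number of negations (counting the antecedent side of each →), so it flips to ∃y.

existential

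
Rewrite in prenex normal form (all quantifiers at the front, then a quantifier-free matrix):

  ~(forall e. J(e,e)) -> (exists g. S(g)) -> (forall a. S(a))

Rewrite implications/biconditionals: A → B as ¬A ∨ B.
  ~~(forall e. J(e,e)) | ~(exists g. S(g)) | (forall a. S(a))
Drive negations inward (¬∀x A ≡ ∃x ¬A, ¬∃x A ≡ ∀x ¬A, De Morgan for ∧/∨):
  (forall e. J(e,e)) | (forall g. ~S(g)) | (forall a. S(a))
Finally move all quantifiers to the prefix:
  forall e. forall g. forall a. (J(e,e) | ~S(g) | S(a))

forall e. forall g. forall a. (J(e,e) | ~S(g) | S(a))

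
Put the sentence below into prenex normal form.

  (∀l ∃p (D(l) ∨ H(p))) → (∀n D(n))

∃l ∀p ∀n (¬D(l) ∧ ¬H(p) ∨ D(n))

Rewrite implications/biconditionals: A → B as ¬A ∨ B.
  ¬(∀l ∃p (D(l) ∨ H(p))) ∨ (∀n D(n))
Move each ¬ inward, flipping quantifiers it crosses:
  (∃l ∀p (¬D(l) ∧ ¬H(p))) ∨ (∀n D(n))
All bound variables are already distinct, so no renaming is needed.
Finally move all quantifiers to the prefix:
  ∃l ∀p ∀n (¬D(l) ∧ ¬H(p) ∨ D(n))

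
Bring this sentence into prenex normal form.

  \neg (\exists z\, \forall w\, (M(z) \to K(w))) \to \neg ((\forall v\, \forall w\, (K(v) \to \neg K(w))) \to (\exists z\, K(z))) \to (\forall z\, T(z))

First replace A → B with ¬A ∨ B.
  \neg \neg (\exists z\, \forall w\, (\neg M(z) \lor K(w))) \lor \neg \neg (\neg (\forall v\, \forall w\, (\neg K(v) \lor \neg K(w))) \lor (\exists z\, K(z))) \lor (\forall z\, T(z))
Move each ¬ inward, flipping quantifiers it crosses:
  (\exists z\, \forall w\, (\neg M(z) \lor K(w))) \lor (\exists v\, \exists w\, (K(v) \land K(w))) \lor (\exists z\, K(z)) \lor (\forall z\, T(z))
Give each quantifier a distinct variable: w↦v1, z↦c, z↦p.
  (\exists z\, \forall w\, (\neg M(z) \lor K(w))) \lor (\exists v\, \exists v1\, (K(v) \land K(v1))) \lor (\exists c\, K(c)) \lor (\forall p\, T(p))
Extract every quantifier outward, since the variables are now distinct and don't occur free across branches:
  \exists z\, \forall w\, \exists v\, \exists v1\, \exists c\, \forall p\, (\neg M(z) \lor K(w) \lor K(v) \land K(v1) \lor K(c) \lor T(p))

\exists z\, \forall w\, \exists v\, \exists v1\, \exists c\, \forall p\, (\neg M(z) \lor K(w) \lor K(v) \land K(v1) \lor K(c) \lor T(p))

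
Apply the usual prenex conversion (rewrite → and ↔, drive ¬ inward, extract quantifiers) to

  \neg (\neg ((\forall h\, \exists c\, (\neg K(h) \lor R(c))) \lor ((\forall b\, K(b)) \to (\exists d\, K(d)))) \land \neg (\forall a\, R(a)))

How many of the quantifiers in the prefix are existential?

Rewrite implications/biconditionals: A → B as ¬A ∨ B.
  \neg (\neg ((\forall h\, \exists c\, (\neg K(h) \lor R(c))) \lor \neg (\forall b\, K(b)) \lor (\exists d\, K(d))) \land \neg (\forall a\, R(a)))
Drive negations inward (¬∀x A ≡ ∃x ¬A, ¬∃x A ≡ ∀x ¬A, De Morgan for ∧/∨):
  (\forall h\, \exists c\, (\neg K(h) \lor R(c))) \lor (\exists b\, \neg K(b)) \lor (\exists d\, K(d)) \lor (\forall a\, R(a))
All bound variables are already distinct, so no renaming is needed.
Pull the quantifiers to the front (each side's bound variable is not free in the other side):
  \forall h\, \exists c\, \exists b\, \exists d\, \forall a\, (\neg K(h) \lor R(c) \lor \neg K(b) \lor K(d) \lor R(a))
The prefix is \forall h \exists c \exists b \exists d \forall a: 2 universal, 3 existential.

3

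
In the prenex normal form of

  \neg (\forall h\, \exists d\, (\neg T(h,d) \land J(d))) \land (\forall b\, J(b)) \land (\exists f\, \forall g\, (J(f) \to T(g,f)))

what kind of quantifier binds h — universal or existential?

First replace A → B with ¬A ∨ B.
  \neg (\forall h\, \exists d\, (\neg T(h,d) \land J(d))) \land (\forall b\, J(b)) \land (\exists f\, \forall g\, (\neg J(f) \lor T(g,f)))
Drive negations inward (¬∀x A ≡ ∃x ¬A, ¬∃x A ≡ ∀x ¬A, De Morgan for ∧/∨):
  (\exists h\, \forall d\, (T(h,d) \lor \neg J(d))) \land (\forall b\, J(b)) \land (\exists f\, \forall g\, (\neg J(f) \lor T(g,f)))
Extract every quantifier outward, since the variables are now distinct and don't occur free across branches:
  \exists h\, \forall d\, \forall b\, \exists f\, \forall g\, ((T(h,d) \lor \neg J(d)) \land J(b) \land (\neg J(f) \lor T(g,f)))
The quantifier \forall h sits under an odd number of negations (counting the antecedent side of each →), so it flips to \exists h.

existential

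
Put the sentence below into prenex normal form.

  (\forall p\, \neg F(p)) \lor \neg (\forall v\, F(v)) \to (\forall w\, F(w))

\exists p\, \forall v\, \forall w\, (F(p) \land F(v) \lor F(w))

Rewrite implications/biconditionals: A → B as ¬A ∨ B.
  \neg ((\forall p\, \neg F(p)) \lor \neg (\forall v\, F(v))) \lor (\forall w\, F(w))
Drive negations inward (¬∀x A ≡ ∃x ¬A, ¬∃x A ≡ ∀x ¬A, De Morgan for ∧/∨):
  (\exists p\, F(p)) \land (\forall v\, F(v)) \lor (\forall w\, F(w))
All bound variables are already distinct, so no renaming is needed.
Finally move all quantifiers to the prefix:
  \exists p\, \forall v\, \forall w\, (F(p) \land F(v) \lor F(w))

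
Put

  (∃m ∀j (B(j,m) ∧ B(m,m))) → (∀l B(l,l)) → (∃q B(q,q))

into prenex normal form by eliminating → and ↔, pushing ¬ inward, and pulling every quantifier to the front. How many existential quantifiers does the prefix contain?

Eliminate → and ↔ using ¬ and ∨.
  ¬(∃m ∀j (B(j,m) ∧ B(m,m))) ∨ ¬(∀l B(l,l)) ∨ (∃q B(q,q))
Push ¬ through the quantifiers and connectives to reach negation normal form:
  (∀m ∃j (¬B(j,m) ∨ ¬B(m,m))) ∨ (∃l ¬B(l,l)) ∨ (∃q B(q,q))
Pull the quantifiers to the front (each side's bound variable is not free in the other side):
  ∀m ∃j ∃l ∃q (¬B(j,m) ∨ ¬B(m,m) ∨ ¬B(l,l) ∨ B(q,q))
The prefix is ∀m ∃j ∃l ∃q: 1 universal, 3 existential.

3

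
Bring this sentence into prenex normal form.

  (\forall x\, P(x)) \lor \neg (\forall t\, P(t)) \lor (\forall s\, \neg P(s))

Push ¬ through the quantifiers and connectives to reach negation normal form:
  (\forall x\, P(x)) \lor (\exists t\, \neg P(t)) \lor (\forall s\, \neg P(s))
All bound variables are already distinct, so no renaming is needed.
Finally move all quantifiers to the prefix:
  \forall x\, \exists t\, \forall s\, (P(x) \lor \neg P(t) \lor \neg P(s))

\forall x\, \exists t\, \forall s\, (P(x) \lor \neg P(t) \lor \neg P(s))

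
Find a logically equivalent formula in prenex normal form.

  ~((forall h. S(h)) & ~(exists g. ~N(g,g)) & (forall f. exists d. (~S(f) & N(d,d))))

exists h. exists g. exists f. forall d. (~S(h) | ~N(g,g) | S(f) | ~N(d,d))

Move each ¬ inward, flipping quantifiers it crosses:
  (exists h. ~S(h)) | (exists g. ~N(g,g)) | (exists f. forall d. (S(f) | ~N(d,d)))
Finally move all quantifiers to the prefix:
  exists h. exists g. exists f. forall d. (~S(h) | ~N(g,g) | S(f) | ~N(d,d))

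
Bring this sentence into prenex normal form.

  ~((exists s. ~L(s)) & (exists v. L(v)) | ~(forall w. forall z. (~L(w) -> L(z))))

forall s. forall v. forall w. forall z. ((L(s) | ~L(v)) & (L(w) | L(z)))

Eliminate → and ↔ using ¬ and ∨.
  ~((exists s. ~L(s)) & (exists v. L(v)) | ~(forall w. forall z. (~~L(w) | L(z))))
Move each ¬ inward, flipping quantifiers it crosses:
  ((forall s. L(s)) | (forall v. ~L(v))) & (forall w. forall z. (L(w) | L(z)))
Extract every quantifier outward, since the variables are now distinct and don't occur free across branches:
  forall s. forall v. forall w. forall z. ((L(s) | ~L(v)) & (L(w) | L(z)))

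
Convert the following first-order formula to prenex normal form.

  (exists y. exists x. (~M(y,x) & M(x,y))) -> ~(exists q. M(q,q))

First replace A → B with ¬A ∨ B.
  ~(exists y. exists x. (~M(y,x) & M(x,y))) | ~(exists q. M(q,q))
Move each ¬ inward, flipping quantifiers it crosses:
  (forall y. forall x. (M(y,x) | ~M(x,y))) | (forall q. ~M(q,q))
Finally move all quantifiers to the prefix:
  forall y. forall x. forall q. (M(y,x) | ~M(x,y) | ~M(q,q))

forall y. forall x. forall q. (M(y,x) | ~M(x,y) | ~M(q,q))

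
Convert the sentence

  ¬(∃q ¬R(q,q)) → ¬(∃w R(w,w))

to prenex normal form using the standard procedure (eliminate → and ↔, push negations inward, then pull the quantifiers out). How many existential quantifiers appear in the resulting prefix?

First replace A → B with ¬A ∨ B.
  ¬¬(∃q ¬R(q,q)) ∨ ¬(∃w R(w,w))
Move each ¬ inward, flipping quantifiers it crosses:
  (∃q ¬R(q,q)) ∨ (∀w ¬R(w,w))
Pull the quantifiers to the front (each side's bound variable is not free in the other side):
  ∃q ∀w (¬R(q,q) ∨ ¬R(w,w))
The prefix is ∃q ∀w: 1 universal, 1 existential.

1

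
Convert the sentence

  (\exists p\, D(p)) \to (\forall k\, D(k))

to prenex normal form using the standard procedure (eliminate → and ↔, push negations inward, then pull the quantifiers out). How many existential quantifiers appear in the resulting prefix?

0

Rewrite implications/biconditionals: A → B as ¬A ∨ B.
  \neg (\exists p\, D(p)) \lor (\forall k\, D(k))
Drive negations inward (¬∀x A ≡ ∃x ¬A, ¬∃x A ≡ ∀x ¬A, De Morgan for ∧/∨):
  (\forall p\, \neg D(p)) \lor (\forall k\, D(k))
All bound variables are already distinct, so no renaming is needed.
Pull the quantifiers to the front (each side's bound variable is not free in the other side):
  \forall p\, \forall k\, (\neg D(p) \lor D(k))
The prefix is \forall p \forall k: 2 universal, 0 existential.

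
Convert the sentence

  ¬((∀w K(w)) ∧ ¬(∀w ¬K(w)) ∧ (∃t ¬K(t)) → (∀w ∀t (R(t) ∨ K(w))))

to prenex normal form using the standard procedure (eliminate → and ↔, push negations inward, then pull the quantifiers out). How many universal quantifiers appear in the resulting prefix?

1

First replace A → B with ¬A ∨ B.
  ¬(¬((∀w K(w)) ∧ ¬(∀w ¬K(w)) ∧ (∃t ¬K(t))) ∨ (∀w ∀t (R(t) ∨ K(w))))
Move each ¬ inward, flipping quantifiers it crosses:
  (∀w K(w)) ∧ (∃w K(w)) ∧ (∃t ¬K(t)) ∧ (∃w ∃t (¬R(t) ∧ ¬K(w)))
Rename bound variables to avoid capture: w↦y, w↦u1, t↦v1.
  (∀w K(w)) ∧ (∃y K(y)) ∧ (∃t ¬K(t)) ∧ (∃u1 ∃v1 (¬R(v1) ∧ ¬K(u1)))
Finally move all quantifiers to the prefix:
  ∀w ∃y ∃t ∃u1 ∃v1 (K(w) ∧ K(y) ∧ ¬K(t) ∧ ¬R(v1) ∧ ¬K(u1))
The prefix is ∀w ∃y ∃t ∃u1 ∃v1: 1 universal, 4 existential.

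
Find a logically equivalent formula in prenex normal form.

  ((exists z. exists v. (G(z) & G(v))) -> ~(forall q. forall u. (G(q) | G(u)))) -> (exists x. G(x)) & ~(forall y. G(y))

exists z. exists v. forall q. forall u. exists x. exists y. (G(z) & G(v) & (G(q) | G(u)) | G(x) & ~G(y))

Rewrite implications/biconditionals: A → B as ¬A ∨ B.
  ~(~(exists z. exists v. (G(z) & G(v))) | ~(forall q. forall u. (G(q) | G(u)))) | (exists x. G(x)) & ~(forall y. G(y))
Drive negations inward (¬∀x A ≡ ∃x ¬A, ¬∃x A ≡ ∀x ¬A, De Morgan for ∧/∨):
  (exists z. exists v. (G(z) & G(v))) & (forall q. forall u. (G(q) | G(u))) | (exists x. G(x)) & (exists y. ~G(y))
All bound variables are already distinct, so no renaming is needed.
Extract every quantifier outward, since the variables are now distinct and don't occur free across branches:
  exists z. exists v. forall q. forall u. exists x. exists y. (G(z) & G(v) & (G(q) | G(u)) | G(x) & ~G(y))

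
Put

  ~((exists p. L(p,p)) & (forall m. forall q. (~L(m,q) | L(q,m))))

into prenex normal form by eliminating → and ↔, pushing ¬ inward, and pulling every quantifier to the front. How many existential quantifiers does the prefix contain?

Move each ¬ inward, flipping quantifiers it crosses:
  (forall p. ~L(p,p)) | (exists m. exists q. (L(m,q) & ~L(q,m)))
All bound variables are already distinct, so no renaming is needed.
Finally move all quantifiers to the prefix:
  forall p. exists m. exists q. (~L(p,p) | L(m,q) & ~L(q,m))
The prefix is forall p exists m exists q: 1 universal, 2 existential.

2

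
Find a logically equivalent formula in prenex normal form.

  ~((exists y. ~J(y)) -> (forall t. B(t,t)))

exists y. exists t. (~J(y) & ~B(t,t))

First replace A → B with ¬A ∨ B.
  ~(~(exists y. ~J(y)) | (forall t. B(t,t)))
Push ¬ through the quantifiers and connectives to reach negation normal form:
  (exists y. ~J(y)) & (exists t. ~B(t,t))
Finally move all quantifiers to the prefix:
  exists y. exists t. (~J(y) & ~B(t,t))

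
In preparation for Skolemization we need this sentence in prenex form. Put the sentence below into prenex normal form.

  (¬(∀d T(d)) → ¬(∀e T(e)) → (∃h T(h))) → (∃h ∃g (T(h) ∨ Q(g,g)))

Eliminate → and ↔ using ¬ and ∨.
  ¬(¬¬(∀d T(d)) ∨ ¬¬(∀e T(e)) ∨ (∃h T(h))) ∨ (∃h ∃g (T(h) ∨ Q(g,g)))
Push ¬ through the quantifiers and connectives to reach negation normal form:
  (∃d ¬T(d)) ∧ (∃e ¬T(e)) ∧ (∀h ¬T(h)) ∨ (∃h ∃g (T(h) ∨ Q(g,g)))
Standardize variables apart so no two quantifiers bind the same name: h↦z1.
  (∃d ¬T(d)) ∧ (∃e ¬T(e)) ∧ (∀h ¬T(h)) ∨ (∃z1 ∃g (T(z1) ∨ Q(g,g)))
Finally move all quantifiers to the prefix:
  ∃d ∃e ∀h ∃z1 ∃g (¬T(d) ∧ ¬T(e) ∧ ¬T(h) ∨ T(z1) ∨ Q(g,g))

∃d ∃e ∀h ∃z1 ∃g (¬T(d) ∧ ¬T(e) ∧ ¬T(h) ∨ T(z1) ∨ Q(g,g))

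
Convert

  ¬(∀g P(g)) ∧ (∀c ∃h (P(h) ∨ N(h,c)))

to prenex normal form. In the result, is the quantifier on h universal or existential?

Move each ¬ inward, flipping quantifiers it crosses:
  (∃g ¬P(g)) ∧ (∀c ∃h (P(h) ∨ N(h,c)))
All bound variables are already distinct, so no renaming is needed.
Pull the quantifiers to the front (each side's bound variable is not free in the other side):
  ∃g ∀c ∃h (¬P(g) ∧ (P(h) ∨ N(h,c)))
The quantifier ∃h sits under an even number of negations, so it remains existential.

existential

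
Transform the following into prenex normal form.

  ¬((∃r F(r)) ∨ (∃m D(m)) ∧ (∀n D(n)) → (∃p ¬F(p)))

Eliminate → and ↔ using ¬ and ∨.
  ¬(¬((∃r F(r)) ∨ (∃m D(m)) ∧ (∀n D(n))) ∨ (∃p ¬F(p)))
Move each ¬ inward, flipping quantifiers it crosses:
  ((∃r F(r)) ∨ (∃m D(m)) ∧ (∀n D(n))) ∧ (∀p F(p))
Extract every quantifier outward, since the variables are now distinct and don't occur free across branches:
  ∃r ∃m ∀n ∀p ((F(r) ∨ D(m) ∧ D(n)) ∧ F(p))

∃r ∃m ∀n ∀p ((F(r) ∨ D(m) ∧ D(n)) ∧ F(p))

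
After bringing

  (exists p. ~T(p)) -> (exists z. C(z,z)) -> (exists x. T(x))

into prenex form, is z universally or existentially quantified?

First replace A → B with ¬A ∨ B.
  ~(exists p. ~T(p)) | ~(exists z. C(z,z)) | (exists x. T(x))
Move each ¬ inward, flipping quantifiers it crosses:
  (forall p. T(p)) | (forall z. ~C(z,z)) | (exists x. T(x))
All bound variables are already distinct, so no renaming is needed.
Finally move all quantifiers to the prefix:
  forall p. forall z. exists x. (T(p) | ~C(z,z) | T(x))
The quantifier exists z sits under an odd number of negations (counting the antecedent side of each →), so it flips to forall z.

universal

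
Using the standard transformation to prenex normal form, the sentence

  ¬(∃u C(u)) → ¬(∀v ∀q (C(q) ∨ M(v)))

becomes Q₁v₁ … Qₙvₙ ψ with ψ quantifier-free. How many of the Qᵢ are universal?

Eliminate → and ↔ using ¬ and ∨.
  ¬¬(∃u C(u)) ∨ ¬(∀v ∀q (C(q) ∨ M(v)))
Move each ¬ inward, flipping quantifiers it crosses:
  (∃u C(u)) ∨ (∃v ∃q (¬C(q) ∧ ¬M(v)))
All bound variables are already distinct, so no renaming is needed.
Extract every quantifier outward, since the variables are now distinct and don't occur free across branches:
  ∃u ∃v ∃q (C(u) ∨ ¬C(q) ∧ ¬M(v))
The prefix is ∃u ∃v ∃q: 0 universal, 3 existential.

0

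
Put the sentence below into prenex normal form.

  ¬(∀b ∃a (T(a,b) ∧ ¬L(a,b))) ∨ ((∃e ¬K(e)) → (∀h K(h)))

Eliminate → and ↔ using ¬ and ∨.
  ¬(∀b ∃a (T(a,b) ∧ ¬L(a,b))) ∨ ¬(∃e ¬K(e)) ∨ (∀h K(h))
Move each ¬ inward, flipping quantifiers it crosses:
  (∃b ∀a (¬T(a,b) ∨ L(a,b))) ∨ (∀e K(e)) ∨ (∀h K(h))
All bound variables are already distinct, so no renaming is needed.
Pull the quantifiers to the front (each side's bound variable is not free in the other side):
  ∃b ∀a ∀e ∀h (¬T(a,b) ∨ L(a,b) ∨ K(e) ∨ K(h))

∃b ∀a ∀e ∀h (¬T(a,b) ∨ L(a,b) ∨ K(e) ∨ K(h))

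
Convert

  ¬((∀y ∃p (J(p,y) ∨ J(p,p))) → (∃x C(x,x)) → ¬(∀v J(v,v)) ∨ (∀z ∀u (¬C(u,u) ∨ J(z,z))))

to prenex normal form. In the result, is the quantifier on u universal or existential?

Eliminate → and ↔ using ¬ and ∨.
  ¬(¬(∀y ∃p (J(p,y) ∨ J(p,p))) ∨ ¬(∃x C(x,x)) ∨ ¬(∀v J(v,v)) ∨ (∀z ∀u (¬C(u,u) ∨ J(z,z))))
Push ¬ through the quantifiers and connectives to reach negation normal form:
  (∀y ∃p (J(p,y) ∨ J(p,p))) ∧ (∃x C(x,x)) ∧ (∀v J(v,v)) ∧ (∃z ∃u (C(u,u) ∧ ¬J(z,z)))
All bound variables are already distinct, so no renaming is needed.
Extract every quantifier outward, since the variables are now distinct and don't occur free across branches:
  ∀y ∃p ∃x ∀v ∃z ∃u ((J(p,y) ∨ J(p,p)) ∧ C(x,x) ∧ J(v,v) ∧ C(u,u) ∧ ¬J(z,z))
The quantifier ∀u sits under an odd number of negations (counting the antecedent side of each →), so it flips to ∃u.

existential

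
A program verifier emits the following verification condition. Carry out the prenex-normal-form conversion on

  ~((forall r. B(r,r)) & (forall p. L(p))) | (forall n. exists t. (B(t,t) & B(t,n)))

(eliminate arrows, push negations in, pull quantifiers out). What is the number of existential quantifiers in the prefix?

3

Push ¬ through the quantifiers and connectives to reach negation normal form:
  (exists r. ~B(r,r)) | (exists p. ~L(p)) | (forall n. exists t. (B(t,t) & B(t,n)))
All bound variables are already distinct, so no renaming is needed.
Finally move all quantifiers to the prefix:
  exists r. exists p. forall n. exists t. (~B(r,r) | ~L(p) | B(t,t) & B(t,n))
The prefix is exists r exists p forall n exists t: 1 universal, 3 existential.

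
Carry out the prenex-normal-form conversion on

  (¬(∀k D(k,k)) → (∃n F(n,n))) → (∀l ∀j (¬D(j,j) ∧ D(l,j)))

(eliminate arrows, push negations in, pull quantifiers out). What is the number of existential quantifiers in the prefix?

1

Eliminate → and ↔ using ¬ and ∨.
  ¬(¬¬(∀k D(k,k)) ∨ (∃n F(n,n))) ∨ (∀l ∀j (¬D(j,j) ∧ D(l,j)))
Drive negations inward (¬∀x A ≡ ∃x ¬A, ¬∃x A ≡ ∀x ¬A, De Morgan for ∧/∨):
  (∃k ¬D(k,k)) ∧ (∀n ¬F(n,n)) ∨ (∀l ∀j (¬D(j,j) ∧ D(l,j)))
Finally move all quantifiers to the prefix:
  ∃k ∀n ∀l ∀j (¬D(k,k) ∧ ¬F(n,n) ∨ ¬D(j,j) ∧ D(l,j))
The prefix is ∃k ∀n ∀l ∀j: 3 universal, 1 existential.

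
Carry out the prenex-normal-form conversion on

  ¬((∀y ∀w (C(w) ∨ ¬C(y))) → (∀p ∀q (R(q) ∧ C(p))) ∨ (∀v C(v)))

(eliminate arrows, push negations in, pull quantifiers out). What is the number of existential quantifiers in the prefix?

First replace A → B with ¬A ∨ B.
  ¬(¬(∀y ∀w (C(w) ∨ ¬C(y))) ∨ (∀p ∀q (R(q) ∧ C(p))) ∨ (∀v C(v)))
Drive negations inward (¬∀x A ≡ ∃x ¬A, ¬∃x A ≡ ∀x ¬A, De Morgan for ∧/∨):
  (∀y ∀w (C(w) ∨ ¬C(y))) ∧ (∃p ∃q (¬R(q) ∨ ¬C(p))) ∧ (∃v ¬C(v))
Extract every quantifier outward, since the variables are now distinct and don't occur free across branches:
  ∀y ∀w ∃p ∃q ∃v ((C(w) ∨ ¬C(y)) ∧ (¬R(q) ∨ ¬C(p)) ∧ ¬C(v))
The prefix is ∀y ∀w ∃p ∃q ∃v: 2 universal, 3 existential.

3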